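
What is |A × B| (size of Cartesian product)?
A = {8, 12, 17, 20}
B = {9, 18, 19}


Set A = {8, 12, 17, 20} has 4 elements.
Set B = {9, 18, 19} has 3 elements.
|A × B| = |A| × |B| = 4 × 3 = 12

12


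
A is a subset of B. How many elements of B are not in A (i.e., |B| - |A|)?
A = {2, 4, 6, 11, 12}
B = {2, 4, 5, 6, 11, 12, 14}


Set A = {2, 4, 6, 11, 12}, |A| = 5
Set B = {2, 4, 5, 6, 11, 12, 14}, |B| = 7
Since A ⊆ B: B \ A = {5, 14}
|B| - |A| = 7 - 5 = 2

2


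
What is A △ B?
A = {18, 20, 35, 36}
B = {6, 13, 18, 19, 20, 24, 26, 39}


Set A = {18, 20, 35, 36}
Set B = {6, 13, 18, 19, 20, 24, 26, 39}
A △ B = (A \ B) ∪ (B \ A)
Elements in A but not B: {35, 36}
Elements in B but not A: {6, 13, 19, 24, 26, 39}
A △ B = {6, 13, 19, 24, 26, 35, 36, 39}

{6, 13, 19, 24, 26, 35, 36, 39}


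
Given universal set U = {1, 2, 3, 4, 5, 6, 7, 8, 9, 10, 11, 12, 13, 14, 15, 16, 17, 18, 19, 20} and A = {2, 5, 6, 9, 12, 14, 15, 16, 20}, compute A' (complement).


Universal set U = {1, 2, 3, 4, 5, 6, 7, 8, 9, 10, 11, 12, 13, 14, 15, 16, 17, 18, 19, 20}
Set A = {2, 5, 6, 9, 12, 14, 15, 16, 20}
A' = U \ A = elements in U but not in A
Checking each element of U:
1 (not in A, include), 2 (in A, exclude), 3 (not in A, include), 4 (not in A, include), 5 (in A, exclude), 6 (in A, exclude), 7 (not in A, include), 8 (not in A, include), 9 (in A, exclude), 10 (not in A, include), 11 (not in A, include), 12 (in A, exclude), 13 (not in A, include), 14 (in A, exclude), 15 (in A, exclude), 16 (in A, exclude), 17 (not in A, include), 18 (not in A, include), 19 (not in A, include), 20 (in A, exclude)
A' = {1, 3, 4, 7, 8, 10, 11, 13, 17, 18, 19}

{1, 3, 4, 7, 8, 10, 11, 13, 17, 18, 19}


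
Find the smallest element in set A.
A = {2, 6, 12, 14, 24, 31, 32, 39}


Set A = {2, 6, 12, 14, 24, 31, 32, 39}
Elements in ascending order: 2, 6, 12, 14, 24, 31, 32, 39
The smallest element is 2.

2


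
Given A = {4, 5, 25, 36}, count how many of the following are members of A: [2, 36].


Set A = {4, 5, 25, 36}
Candidates: [2, 36]
Check each candidate:
2 ∉ A, 36 ∈ A
Count of candidates in A: 1

1


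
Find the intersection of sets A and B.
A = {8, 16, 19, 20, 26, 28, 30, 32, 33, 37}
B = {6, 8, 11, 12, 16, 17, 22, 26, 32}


Set A = {8, 16, 19, 20, 26, 28, 30, 32, 33, 37}
Set B = {6, 8, 11, 12, 16, 17, 22, 26, 32}
A ∩ B includes only elements in both sets.
Check each element of A against B:
8 ✓, 16 ✓, 19 ✗, 20 ✗, 26 ✓, 28 ✗, 30 ✗, 32 ✓, 33 ✗, 37 ✗
A ∩ B = {8, 16, 26, 32}

{8, 16, 26, 32}


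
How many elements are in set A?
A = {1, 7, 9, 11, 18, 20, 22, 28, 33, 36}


Set A = {1, 7, 9, 11, 18, 20, 22, 28, 33, 36}
Listing elements: 1, 7, 9, 11, 18, 20, 22, 28, 33, 36
Counting: 10 elements
|A| = 10

10


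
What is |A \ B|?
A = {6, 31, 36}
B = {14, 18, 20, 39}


Set A = {6, 31, 36}
Set B = {14, 18, 20, 39}
A \ B = {6, 31, 36}
|A \ B| = 3

3


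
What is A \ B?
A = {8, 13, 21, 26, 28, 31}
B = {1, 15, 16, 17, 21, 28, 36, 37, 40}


Set A = {8, 13, 21, 26, 28, 31}
Set B = {1, 15, 16, 17, 21, 28, 36, 37, 40}
A \ B includes elements in A that are not in B.
Check each element of A:
8 (not in B, keep), 13 (not in B, keep), 21 (in B, remove), 26 (not in B, keep), 28 (in B, remove), 31 (not in B, keep)
A \ B = {8, 13, 26, 31}

{8, 13, 26, 31}


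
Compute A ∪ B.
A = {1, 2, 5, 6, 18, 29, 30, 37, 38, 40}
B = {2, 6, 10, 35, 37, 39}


Set A = {1, 2, 5, 6, 18, 29, 30, 37, 38, 40}
Set B = {2, 6, 10, 35, 37, 39}
A ∪ B includes all elements in either set.
Elements from A: {1, 2, 5, 6, 18, 29, 30, 37, 38, 40}
Elements from B not already included: {10, 35, 39}
A ∪ B = {1, 2, 5, 6, 10, 18, 29, 30, 35, 37, 38, 39, 40}

{1, 2, 5, 6, 10, 18, 29, 30, 35, 37, 38, 39, 40}


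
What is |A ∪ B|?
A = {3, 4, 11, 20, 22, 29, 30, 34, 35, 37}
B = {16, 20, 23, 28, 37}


Set A = {3, 4, 11, 20, 22, 29, 30, 34, 35, 37}, |A| = 10
Set B = {16, 20, 23, 28, 37}, |B| = 5
A ∩ B = {20, 37}, |A ∩ B| = 2
|A ∪ B| = |A| + |B| - |A ∩ B| = 10 + 5 - 2 = 13

13


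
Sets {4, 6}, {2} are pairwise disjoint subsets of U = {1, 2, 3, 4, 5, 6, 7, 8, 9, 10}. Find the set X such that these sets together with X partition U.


U = {1, 2, 3, 4, 5, 6, 7, 8, 9, 10}
Shown blocks: {4, 6}, {2}
A partition's blocks are pairwise disjoint and cover U, so the missing block = U \ (union of shown blocks).
Union of shown blocks: {2, 4, 6}
Missing block = U \ (union) = {1, 3, 5, 7, 8, 9, 10}

{1, 3, 5, 7, 8, 9, 10}


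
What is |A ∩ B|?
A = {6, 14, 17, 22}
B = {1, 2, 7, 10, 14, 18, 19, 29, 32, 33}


Set A = {6, 14, 17, 22}
Set B = {1, 2, 7, 10, 14, 18, 19, 29, 32, 33}
A ∩ B = {14}
|A ∩ B| = 1

1


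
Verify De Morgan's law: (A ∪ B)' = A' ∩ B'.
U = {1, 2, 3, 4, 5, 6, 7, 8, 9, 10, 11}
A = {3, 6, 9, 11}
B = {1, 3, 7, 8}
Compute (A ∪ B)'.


U = {1, 2, 3, 4, 5, 6, 7, 8, 9, 10, 11}
A = {3, 6, 9, 11}, B = {1, 3, 7, 8}
A ∪ B = {1, 3, 6, 7, 8, 9, 11}
(A ∪ B)' = U \ (A ∪ B) = {2, 4, 5, 10}
Verification via A' ∩ B': A' = {1, 2, 4, 5, 7, 8, 10}, B' = {2, 4, 5, 6, 9, 10, 11}
A' ∩ B' = {2, 4, 5, 10} ✓

{2, 4, 5, 10}


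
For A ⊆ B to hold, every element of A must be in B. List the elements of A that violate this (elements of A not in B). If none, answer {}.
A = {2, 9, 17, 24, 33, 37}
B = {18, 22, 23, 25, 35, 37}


Set A = {2, 9, 17, 24, 33, 37}
Set B = {18, 22, 23, 25, 35, 37}
Check each element of A against B:
2 ∉ B (include), 9 ∉ B (include), 17 ∉ B (include), 24 ∉ B (include), 33 ∉ B (include), 37 ∈ B
Elements of A not in B: {2, 9, 17, 24, 33}

{2, 9, 17, 24, 33}


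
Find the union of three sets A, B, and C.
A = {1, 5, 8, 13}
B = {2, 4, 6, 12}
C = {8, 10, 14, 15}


Set A = {1, 5, 8, 13}
Set B = {2, 4, 6, 12}
Set C = {8, 10, 14, 15}
First, A ∪ B = {1, 2, 4, 5, 6, 8, 12, 13}
Then, (A ∪ B) ∪ C = {1, 2, 4, 5, 6, 8, 10, 12, 13, 14, 15}

{1, 2, 4, 5, 6, 8, 10, 12, 13, 14, 15}


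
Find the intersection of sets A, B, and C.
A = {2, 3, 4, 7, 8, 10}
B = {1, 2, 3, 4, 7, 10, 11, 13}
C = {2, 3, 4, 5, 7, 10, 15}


Set A = {2, 3, 4, 7, 8, 10}
Set B = {1, 2, 3, 4, 7, 10, 11, 13}
Set C = {2, 3, 4, 5, 7, 10, 15}
First, A ∩ B = {2, 3, 4, 7, 10}
Then, (A ∩ B) ∩ C = {2, 3, 4, 7, 10}

{2, 3, 4, 7, 10}


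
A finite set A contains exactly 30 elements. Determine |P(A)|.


The set has 30 elements.
The power set contains all possible subsets.
|P(A)| = 2^|A| = 2^30 = 1073741824

1073741824


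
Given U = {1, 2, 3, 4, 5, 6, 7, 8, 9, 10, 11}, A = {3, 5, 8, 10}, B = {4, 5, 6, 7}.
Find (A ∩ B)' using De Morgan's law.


U = {1, 2, 3, 4, 5, 6, 7, 8, 9, 10, 11}
A = {3, 5, 8, 10}, B = {4, 5, 6, 7}
A ∩ B = {5}
(A ∩ B)' = U \ (A ∩ B) = {1, 2, 3, 4, 6, 7, 8, 9, 10, 11}
Verification via A' ∪ B': A' = {1, 2, 4, 6, 7, 9, 11}, B' = {1, 2, 3, 8, 9, 10, 11}
A' ∪ B' = {1, 2, 3, 4, 6, 7, 8, 9, 10, 11} ✓

{1, 2, 3, 4, 6, 7, 8, 9, 10, 11}


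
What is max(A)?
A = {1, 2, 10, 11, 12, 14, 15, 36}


Set A = {1, 2, 10, 11, 12, 14, 15, 36}
Elements in ascending order: 1, 2, 10, 11, 12, 14, 15, 36
The largest element is 36.

36


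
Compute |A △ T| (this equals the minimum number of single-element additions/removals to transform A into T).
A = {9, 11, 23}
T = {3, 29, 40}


Set A = {9, 11, 23}
Set T = {3, 29, 40}
Elements to remove from A (in A, not in T): {9, 11, 23} → 3 removals
Elements to add to A (in T, not in A): {3, 29, 40} → 3 additions
Total edits = 3 + 3 = 6

6


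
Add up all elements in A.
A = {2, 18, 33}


Set A = {2, 18, 33}
Sum = 2 + 18 + 33 = 53

53


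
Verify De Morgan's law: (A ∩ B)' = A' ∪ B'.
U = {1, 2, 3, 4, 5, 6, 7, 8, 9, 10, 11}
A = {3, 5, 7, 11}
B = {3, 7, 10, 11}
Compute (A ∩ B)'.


U = {1, 2, 3, 4, 5, 6, 7, 8, 9, 10, 11}
A = {3, 5, 7, 11}, B = {3, 7, 10, 11}
A ∩ B = {3, 7, 11}
(A ∩ B)' = U \ (A ∩ B) = {1, 2, 4, 5, 6, 8, 9, 10}
Verification via A' ∪ B': A' = {1, 2, 4, 6, 8, 9, 10}, B' = {1, 2, 4, 5, 6, 8, 9}
A' ∪ B' = {1, 2, 4, 5, 6, 8, 9, 10} ✓

{1, 2, 4, 5, 6, 8, 9, 10}


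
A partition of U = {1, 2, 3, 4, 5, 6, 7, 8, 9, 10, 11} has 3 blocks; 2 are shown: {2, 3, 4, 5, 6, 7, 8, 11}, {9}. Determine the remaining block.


U = {1, 2, 3, 4, 5, 6, 7, 8, 9, 10, 11}
Shown blocks: {2, 3, 4, 5, 6, 7, 8, 11}, {9}
A partition's blocks are pairwise disjoint and cover U, so the missing block = U \ (union of shown blocks).
Union of shown blocks: {2, 3, 4, 5, 6, 7, 8, 9, 11}
Missing block = U \ (union) = {1, 10}

{1, 10}


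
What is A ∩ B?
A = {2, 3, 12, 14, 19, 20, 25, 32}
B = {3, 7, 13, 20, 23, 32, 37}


Set A = {2, 3, 12, 14, 19, 20, 25, 32}
Set B = {3, 7, 13, 20, 23, 32, 37}
A ∩ B includes only elements in both sets.
Check each element of A against B:
2 ✗, 3 ✓, 12 ✗, 14 ✗, 19 ✗, 20 ✓, 25 ✗, 32 ✓
A ∩ B = {3, 20, 32}

{3, 20, 32}


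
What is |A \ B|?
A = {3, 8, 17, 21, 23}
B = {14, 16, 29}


Set A = {3, 8, 17, 21, 23}
Set B = {14, 16, 29}
A \ B = {3, 8, 17, 21, 23}
|A \ B| = 5

5


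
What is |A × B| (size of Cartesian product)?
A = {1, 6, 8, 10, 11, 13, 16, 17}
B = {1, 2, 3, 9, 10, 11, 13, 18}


Set A = {1, 6, 8, 10, 11, 13, 16, 17} has 8 elements.
Set B = {1, 2, 3, 9, 10, 11, 13, 18} has 8 elements.
|A × B| = |A| × |B| = 8 × 8 = 64

64


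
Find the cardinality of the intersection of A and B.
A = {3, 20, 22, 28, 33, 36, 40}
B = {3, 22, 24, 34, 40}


Set A = {3, 20, 22, 28, 33, 36, 40}
Set B = {3, 22, 24, 34, 40}
A ∩ B = {3, 22, 40}
|A ∩ B| = 3

3


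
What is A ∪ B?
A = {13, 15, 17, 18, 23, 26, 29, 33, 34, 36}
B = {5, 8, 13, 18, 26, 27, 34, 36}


Set A = {13, 15, 17, 18, 23, 26, 29, 33, 34, 36}
Set B = {5, 8, 13, 18, 26, 27, 34, 36}
A ∪ B includes all elements in either set.
Elements from A: {13, 15, 17, 18, 23, 26, 29, 33, 34, 36}
Elements from B not already included: {5, 8, 27}
A ∪ B = {5, 8, 13, 15, 17, 18, 23, 26, 27, 29, 33, 34, 36}

{5, 8, 13, 15, 17, 18, 23, 26, 27, 29, 33, 34, 36}


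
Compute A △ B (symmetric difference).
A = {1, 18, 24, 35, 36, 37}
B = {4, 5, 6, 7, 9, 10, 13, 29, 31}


Set A = {1, 18, 24, 35, 36, 37}
Set B = {4, 5, 6, 7, 9, 10, 13, 29, 31}
A △ B = (A \ B) ∪ (B \ A)
Elements in A but not B: {1, 18, 24, 35, 36, 37}
Elements in B but not A: {4, 5, 6, 7, 9, 10, 13, 29, 31}
A △ B = {1, 4, 5, 6, 7, 9, 10, 13, 18, 24, 29, 31, 35, 36, 37}

{1, 4, 5, 6, 7, 9, 10, 13, 18, 24, 29, 31, 35, 36, 37}


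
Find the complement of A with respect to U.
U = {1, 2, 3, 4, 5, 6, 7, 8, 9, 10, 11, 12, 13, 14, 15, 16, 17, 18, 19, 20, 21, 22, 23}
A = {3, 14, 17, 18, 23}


Universal set U = {1, 2, 3, 4, 5, 6, 7, 8, 9, 10, 11, 12, 13, 14, 15, 16, 17, 18, 19, 20, 21, 22, 23}
Set A = {3, 14, 17, 18, 23}
A' = U \ A = elements in U but not in A
Checking each element of U:
1 (not in A, include), 2 (not in A, include), 3 (in A, exclude), 4 (not in A, include), 5 (not in A, include), 6 (not in A, include), 7 (not in A, include), 8 (not in A, include), 9 (not in A, include), 10 (not in A, include), 11 (not in A, include), 12 (not in A, include), 13 (not in A, include), 14 (in A, exclude), 15 (not in A, include), 16 (not in A, include), 17 (in A, exclude), 18 (in A, exclude), 19 (not in A, include), 20 (not in A, include), 21 (not in A, include), 22 (not in A, include), 23 (in A, exclude)
A' = {1, 2, 4, 5, 6, 7, 8, 9, 10, 11, 12, 13, 15, 16, 19, 20, 21, 22}

{1, 2, 4, 5, 6, 7, 8, 9, 10, 11, 12, 13, 15, 16, 19, 20, 21, 22}


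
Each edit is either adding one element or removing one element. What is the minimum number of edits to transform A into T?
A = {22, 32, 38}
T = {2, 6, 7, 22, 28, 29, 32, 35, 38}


Set A = {22, 32, 38}
Set T = {2, 6, 7, 22, 28, 29, 32, 35, 38}
Elements to remove from A (in A, not in T): {} → 0 removals
Elements to add to A (in T, not in A): {2, 6, 7, 28, 29, 35} → 6 additions
Total edits = 0 + 6 = 6

6


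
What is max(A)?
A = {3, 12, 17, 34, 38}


Set A = {3, 12, 17, 34, 38}
Elements in ascending order: 3, 12, 17, 34, 38
The largest element is 38.

38


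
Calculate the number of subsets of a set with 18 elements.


The set has 18 elements.
The power set contains all possible subsets.
|P(A)| = 2^|A| = 2^18 = 262144

262144


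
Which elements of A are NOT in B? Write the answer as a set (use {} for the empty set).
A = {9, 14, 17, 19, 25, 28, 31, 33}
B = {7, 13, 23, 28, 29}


Set A = {9, 14, 17, 19, 25, 28, 31, 33}
Set B = {7, 13, 23, 28, 29}
Check each element of A against B:
9 ∉ B (include), 14 ∉ B (include), 17 ∉ B (include), 19 ∉ B (include), 25 ∉ B (include), 28 ∈ B, 31 ∉ B (include), 33 ∉ B (include)
Elements of A not in B: {9, 14, 17, 19, 25, 31, 33}

{9, 14, 17, 19, 25, 31, 33}


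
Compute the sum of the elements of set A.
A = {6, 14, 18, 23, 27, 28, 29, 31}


Set A = {6, 14, 18, 23, 27, 28, 29, 31}
Sum = 6 + 14 + 18 + 23 + 27 + 28 + 29 + 31 = 176

176


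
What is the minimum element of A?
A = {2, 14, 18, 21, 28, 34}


Set A = {2, 14, 18, 21, 28, 34}
Elements in ascending order: 2, 14, 18, 21, 28, 34
The smallest element is 2.

2


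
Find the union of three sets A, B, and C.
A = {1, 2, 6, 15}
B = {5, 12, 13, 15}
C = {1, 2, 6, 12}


Set A = {1, 2, 6, 15}
Set B = {5, 12, 13, 15}
Set C = {1, 2, 6, 12}
First, A ∪ B = {1, 2, 5, 6, 12, 13, 15}
Then, (A ∪ B) ∪ C = {1, 2, 5, 6, 12, 13, 15}

{1, 2, 5, 6, 12, 13, 15}


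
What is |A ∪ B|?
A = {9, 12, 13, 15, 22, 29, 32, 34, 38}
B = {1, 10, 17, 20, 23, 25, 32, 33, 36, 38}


Set A = {9, 12, 13, 15, 22, 29, 32, 34, 38}, |A| = 9
Set B = {1, 10, 17, 20, 23, 25, 32, 33, 36, 38}, |B| = 10
A ∩ B = {32, 38}, |A ∩ B| = 2
|A ∪ B| = |A| + |B| - |A ∩ B| = 9 + 10 - 2 = 17

17


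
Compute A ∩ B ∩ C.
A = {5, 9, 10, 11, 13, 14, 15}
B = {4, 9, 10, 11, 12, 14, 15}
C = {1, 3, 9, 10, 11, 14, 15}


Set A = {5, 9, 10, 11, 13, 14, 15}
Set B = {4, 9, 10, 11, 12, 14, 15}
Set C = {1, 3, 9, 10, 11, 14, 15}
First, A ∩ B = {9, 10, 11, 14, 15}
Then, (A ∩ B) ∩ C = {9, 10, 11, 14, 15}

{9, 10, 11, 14, 15}


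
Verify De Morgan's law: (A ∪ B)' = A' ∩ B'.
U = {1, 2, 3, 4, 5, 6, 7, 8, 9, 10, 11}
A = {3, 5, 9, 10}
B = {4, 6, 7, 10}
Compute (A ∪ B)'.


U = {1, 2, 3, 4, 5, 6, 7, 8, 9, 10, 11}
A = {3, 5, 9, 10}, B = {4, 6, 7, 10}
A ∪ B = {3, 4, 5, 6, 7, 9, 10}
(A ∪ B)' = U \ (A ∪ B) = {1, 2, 8, 11}
Verification via A' ∩ B': A' = {1, 2, 4, 6, 7, 8, 11}, B' = {1, 2, 3, 5, 8, 9, 11}
A' ∩ B' = {1, 2, 8, 11} ✓

{1, 2, 8, 11}


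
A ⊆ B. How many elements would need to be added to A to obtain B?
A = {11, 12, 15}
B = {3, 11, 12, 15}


Set A = {11, 12, 15}, |A| = 3
Set B = {3, 11, 12, 15}, |B| = 4
Since A ⊆ B: B \ A = {3}
|B| - |A| = 4 - 3 = 1

1


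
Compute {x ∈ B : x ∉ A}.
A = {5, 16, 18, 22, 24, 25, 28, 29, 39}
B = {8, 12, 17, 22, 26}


Set A = {5, 16, 18, 22, 24, 25, 28, 29, 39}
Set B = {8, 12, 17, 22, 26}
Check each element of B against A:
8 ∉ A (include), 12 ∉ A (include), 17 ∉ A (include), 22 ∈ A, 26 ∉ A (include)
Elements of B not in A: {8, 12, 17, 26}

{8, 12, 17, 26}


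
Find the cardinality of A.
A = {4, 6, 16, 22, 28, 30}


Set A = {4, 6, 16, 22, 28, 30}
Listing elements: 4, 6, 16, 22, 28, 30
Counting: 6 elements
|A| = 6

6


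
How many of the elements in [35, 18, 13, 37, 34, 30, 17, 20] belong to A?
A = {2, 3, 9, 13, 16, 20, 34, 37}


Set A = {2, 3, 9, 13, 16, 20, 34, 37}
Candidates: [35, 18, 13, 37, 34, 30, 17, 20]
Check each candidate:
35 ∉ A, 18 ∉ A, 13 ∈ A, 37 ∈ A, 34 ∈ A, 30 ∉ A, 17 ∉ A, 20 ∈ A
Count of candidates in A: 4

4


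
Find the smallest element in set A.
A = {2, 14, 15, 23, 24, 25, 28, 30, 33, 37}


Set A = {2, 14, 15, 23, 24, 25, 28, 30, 33, 37}
Elements in ascending order: 2, 14, 15, 23, 24, 25, 28, 30, 33, 37
The smallest element is 2.

2


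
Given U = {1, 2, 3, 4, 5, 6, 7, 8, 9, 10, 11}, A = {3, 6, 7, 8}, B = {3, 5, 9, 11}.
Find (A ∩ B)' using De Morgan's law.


U = {1, 2, 3, 4, 5, 6, 7, 8, 9, 10, 11}
A = {3, 6, 7, 8}, B = {3, 5, 9, 11}
A ∩ B = {3}
(A ∩ B)' = U \ (A ∩ B) = {1, 2, 4, 5, 6, 7, 8, 9, 10, 11}
Verification via A' ∪ B': A' = {1, 2, 4, 5, 9, 10, 11}, B' = {1, 2, 4, 6, 7, 8, 10}
A' ∪ B' = {1, 2, 4, 5, 6, 7, 8, 9, 10, 11} ✓

{1, 2, 4, 5, 6, 7, 8, 9, 10, 11}


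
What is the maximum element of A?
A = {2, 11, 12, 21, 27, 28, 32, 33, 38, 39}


Set A = {2, 11, 12, 21, 27, 28, 32, 33, 38, 39}
Elements in ascending order: 2, 11, 12, 21, 27, 28, 32, 33, 38, 39
The largest element is 39.

39


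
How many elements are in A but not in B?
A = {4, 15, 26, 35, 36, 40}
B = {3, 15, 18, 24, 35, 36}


Set A = {4, 15, 26, 35, 36, 40}
Set B = {3, 15, 18, 24, 35, 36}
A \ B = {4, 26, 40}
|A \ B| = 3

3


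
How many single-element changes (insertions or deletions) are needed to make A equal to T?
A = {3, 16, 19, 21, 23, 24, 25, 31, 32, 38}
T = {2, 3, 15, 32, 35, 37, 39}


Set A = {3, 16, 19, 21, 23, 24, 25, 31, 32, 38}
Set T = {2, 3, 15, 32, 35, 37, 39}
Elements to remove from A (in A, not in T): {16, 19, 21, 23, 24, 25, 31, 38} → 8 removals
Elements to add to A (in T, not in A): {2, 15, 35, 37, 39} → 5 additions
Total edits = 8 + 5 = 13

13


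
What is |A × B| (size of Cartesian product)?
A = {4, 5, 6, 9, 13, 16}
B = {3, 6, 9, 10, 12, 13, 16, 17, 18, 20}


Set A = {4, 5, 6, 9, 13, 16} has 6 elements.
Set B = {3, 6, 9, 10, 12, 13, 16, 17, 18, 20} has 10 elements.
|A × B| = |A| × |B| = 6 × 10 = 60

60


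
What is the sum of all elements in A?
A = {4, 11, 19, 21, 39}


Set A = {4, 11, 19, 21, 39}
Sum = 4 + 11 + 19 + 21 + 39 = 94

94


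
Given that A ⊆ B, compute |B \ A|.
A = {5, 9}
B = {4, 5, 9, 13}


Set A = {5, 9}, |A| = 2
Set B = {4, 5, 9, 13}, |B| = 4
Since A ⊆ B: B \ A = {4, 13}
|B| - |A| = 4 - 2 = 2

2


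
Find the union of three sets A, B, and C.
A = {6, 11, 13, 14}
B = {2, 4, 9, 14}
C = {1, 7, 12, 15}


Set A = {6, 11, 13, 14}
Set B = {2, 4, 9, 14}
Set C = {1, 7, 12, 15}
First, A ∪ B = {2, 4, 6, 9, 11, 13, 14}
Then, (A ∪ B) ∪ C = {1, 2, 4, 6, 7, 9, 11, 12, 13, 14, 15}

{1, 2, 4, 6, 7, 9, 11, 12, 13, 14, 15}


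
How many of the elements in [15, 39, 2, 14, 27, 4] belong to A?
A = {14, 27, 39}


Set A = {14, 27, 39}
Candidates: [15, 39, 2, 14, 27, 4]
Check each candidate:
15 ∉ A, 39 ∈ A, 2 ∉ A, 14 ∈ A, 27 ∈ A, 4 ∉ A
Count of candidates in A: 3

3


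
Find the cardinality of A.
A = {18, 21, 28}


Set A = {18, 21, 28}
Listing elements: 18, 21, 28
Counting: 3 elements
|A| = 3

3


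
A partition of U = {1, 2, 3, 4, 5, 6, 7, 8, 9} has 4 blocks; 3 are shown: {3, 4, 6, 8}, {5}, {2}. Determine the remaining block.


U = {1, 2, 3, 4, 5, 6, 7, 8, 9}
Shown blocks: {3, 4, 6, 8}, {5}, {2}
A partition's blocks are pairwise disjoint and cover U, so the missing block = U \ (union of shown blocks).
Union of shown blocks: {2, 3, 4, 5, 6, 8}
Missing block = U \ (union) = {1, 7, 9}

{1, 7, 9}


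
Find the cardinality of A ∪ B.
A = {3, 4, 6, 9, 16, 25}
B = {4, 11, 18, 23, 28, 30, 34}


Set A = {3, 4, 6, 9, 16, 25}, |A| = 6
Set B = {4, 11, 18, 23, 28, 30, 34}, |B| = 7
A ∩ B = {4}, |A ∩ B| = 1
|A ∪ B| = |A| + |B| - |A ∩ B| = 6 + 7 - 1 = 12

12


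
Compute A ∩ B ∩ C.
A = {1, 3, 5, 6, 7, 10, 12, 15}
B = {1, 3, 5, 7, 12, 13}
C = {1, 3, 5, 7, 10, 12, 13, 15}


Set A = {1, 3, 5, 6, 7, 10, 12, 15}
Set B = {1, 3, 5, 7, 12, 13}
Set C = {1, 3, 5, 7, 10, 12, 13, 15}
First, A ∩ B = {1, 3, 5, 7, 12}
Then, (A ∩ B) ∩ C = {1, 3, 5, 7, 12}

{1, 3, 5, 7, 12}


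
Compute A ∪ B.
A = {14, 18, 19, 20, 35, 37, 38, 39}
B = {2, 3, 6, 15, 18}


Set A = {14, 18, 19, 20, 35, 37, 38, 39}
Set B = {2, 3, 6, 15, 18}
A ∪ B includes all elements in either set.
Elements from A: {14, 18, 19, 20, 35, 37, 38, 39}
Elements from B not already included: {2, 3, 6, 15}
A ∪ B = {2, 3, 6, 14, 15, 18, 19, 20, 35, 37, 38, 39}

{2, 3, 6, 14, 15, 18, 19, 20, 35, 37, 38, 39}


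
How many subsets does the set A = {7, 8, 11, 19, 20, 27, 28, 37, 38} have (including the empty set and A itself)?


Set A = {7, 8, 11, 19, 20, 27, 28, 37, 38}
|A| = 9
The power set P(A) contains all subsets of A.
|P(A)| = 2^|A| = 2^9 = 512

512


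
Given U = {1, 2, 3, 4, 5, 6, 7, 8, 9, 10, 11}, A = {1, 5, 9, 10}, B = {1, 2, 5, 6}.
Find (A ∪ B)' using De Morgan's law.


U = {1, 2, 3, 4, 5, 6, 7, 8, 9, 10, 11}
A = {1, 5, 9, 10}, B = {1, 2, 5, 6}
A ∪ B = {1, 2, 5, 6, 9, 10}
(A ∪ B)' = U \ (A ∪ B) = {3, 4, 7, 8, 11}
Verification via A' ∩ B': A' = {2, 3, 4, 6, 7, 8, 11}, B' = {3, 4, 7, 8, 9, 10, 11}
A' ∩ B' = {3, 4, 7, 8, 11} ✓

{3, 4, 7, 8, 11}


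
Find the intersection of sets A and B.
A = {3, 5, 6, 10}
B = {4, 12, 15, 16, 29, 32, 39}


Set A = {3, 5, 6, 10}
Set B = {4, 12, 15, 16, 29, 32, 39}
A ∩ B includes only elements in both sets.
Check each element of A against B:
3 ✗, 5 ✗, 6 ✗, 10 ✗
A ∩ B = {}

{}


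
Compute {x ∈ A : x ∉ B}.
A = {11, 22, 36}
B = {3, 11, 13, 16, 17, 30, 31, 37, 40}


Set A = {11, 22, 36}
Set B = {3, 11, 13, 16, 17, 30, 31, 37, 40}
Check each element of A against B:
11 ∈ B, 22 ∉ B (include), 36 ∉ B (include)
Elements of A not in B: {22, 36}

{22, 36}


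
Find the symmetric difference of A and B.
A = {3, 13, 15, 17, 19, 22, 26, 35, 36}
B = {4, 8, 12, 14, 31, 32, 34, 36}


Set A = {3, 13, 15, 17, 19, 22, 26, 35, 36}
Set B = {4, 8, 12, 14, 31, 32, 34, 36}
A △ B = (A \ B) ∪ (B \ A)
Elements in A but not B: {3, 13, 15, 17, 19, 22, 26, 35}
Elements in B but not A: {4, 8, 12, 14, 31, 32, 34}
A △ B = {3, 4, 8, 12, 13, 14, 15, 17, 19, 22, 26, 31, 32, 34, 35}

{3, 4, 8, 12, 13, 14, 15, 17, 19, 22, 26, 31, 32, 34, 35}


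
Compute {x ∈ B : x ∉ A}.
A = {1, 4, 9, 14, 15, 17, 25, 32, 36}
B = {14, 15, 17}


Set A = {1, 4, 9, 14, 15, 17, 25, 32, 36}
Set B = {14, 15, 17}
Check each element of B against A:
14 ∈ A, 15 ∈ A, 17 ∈ A
Elements of B not in A: {}

{}


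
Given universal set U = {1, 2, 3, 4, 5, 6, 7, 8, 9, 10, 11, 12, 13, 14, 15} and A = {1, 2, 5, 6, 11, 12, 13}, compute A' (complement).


Universal set U = {1, 2, 3, 4, 5, 6, 7, 8, 9, 10, 11, 12, 13, 14, 15}
Set A = {1, 2, 5, 6, 11, 12, 13}
A' = U \ A = elements in U but not in A
Checking each element of U:
1 (in A, exclude), 2 (in A, exclude), 3 (not in A, include), 4 (not in A, include), 5 (in A, exclude), 6 (in A, exclude), 7 (not in A, include), 8 (not in A, include), 9 (not in A, include), 10 (not in A, include), 11 (in A, exclude), 12 (in A, exclude), 13 (in A, exclude), 14 (not in A, include), 15 (not in A, include)
A' = {3, 4, 7, 8, 9, 10, 14, 15}

{3, 4, 7, 8, 9, 10, 14, 15}


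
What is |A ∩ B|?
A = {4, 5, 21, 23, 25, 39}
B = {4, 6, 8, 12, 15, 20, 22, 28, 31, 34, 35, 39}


Set A = {4, 5, 21, 23, 25, 39}
Set B = {4, 6, 8, 12, 15, 20, 22, 28, 31, 34, 35, 39}
A ∩ B = {4, 39}
|A ∩ B| = 2

2


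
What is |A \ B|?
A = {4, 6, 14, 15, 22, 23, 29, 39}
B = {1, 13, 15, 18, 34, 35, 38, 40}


Set A = {4, 6, 14, 15, 22, 23, 29, 39}
Set B = {1, 13, 15, 18, 34, 35, 38, 40}
A \ B = {4, 6, 14, 22, 23, 29, 39}
|A \ B| = 7

7


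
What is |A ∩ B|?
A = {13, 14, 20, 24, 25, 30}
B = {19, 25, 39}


Set A = {13, 14, 20, 24, 25, 30}
Set B = {19, 25, 39}
A ∩ B = {25}
|A ∩ B| = 1

1


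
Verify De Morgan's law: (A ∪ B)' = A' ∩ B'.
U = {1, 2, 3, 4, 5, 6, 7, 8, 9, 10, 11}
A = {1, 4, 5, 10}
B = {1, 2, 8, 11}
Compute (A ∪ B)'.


U = {1, 2, 3, 4, 5, 6, 7, 8, 9, 10, 11}
A = {1, 4, 5, 10}, B = {1, 2, 8, 11}
A ∪ B = {1, 2, 4, 5, 8, 10, 11}
(A ∪ B)' = U \ (A ∪ B) = {3, 6, 7, 9}
Verification via A' ∩ B': A' = {2, 3, 6, 7, 8, 9, 11}, B' = {3, 4, 5, 6, 7, 9, 10}
A' ∩ B' = {3, 6, 7, 9} ✓

{3, 6, 7, 9}


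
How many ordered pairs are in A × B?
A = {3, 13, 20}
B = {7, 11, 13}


Set A = {3, 13, 20} has 3 elements.
Set B = {7, 11, 13} has 3 elements.
|A × B| = |A| × |B| = 3 × 3 = 9

9


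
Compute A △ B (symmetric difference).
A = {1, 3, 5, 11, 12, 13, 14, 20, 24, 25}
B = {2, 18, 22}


Set A = {1, 3, 5, 11, 12, 13, 14, 20, 24, 25}
Set B = {2, 18, 22}
A △ B = (A \ B) ∪ (B \ A)
Elements in A but not B: {1, 3, 5, 11, 12, 13, 14, 20, 24, 25}
Elements in B but not A: {2, 18, 22}
A △ B = {1, 2, 3, 5, 11, 12, 13, 14, 18, 20, 22, 24, 25}

{1, 2, 3, 5, 11, 12, 13, 14, 18, 20, 22, 24, 25}


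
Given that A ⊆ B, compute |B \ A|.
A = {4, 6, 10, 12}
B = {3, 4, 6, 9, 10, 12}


Set A = {4, 6, 10, 12}, |A| = 4
Set B = {3, 4, 6, 9, 10, 12}, |B| = 6
Since A ⊆ B: B \ A = {3, 9}
|B| - |A| = 6 - 4 = 2

2


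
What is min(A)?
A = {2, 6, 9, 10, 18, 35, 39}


Set A = {2, 6, 9, 10, 18, 35, 39}
Elements in ascending order: 2, 6, 9, 10, 18, 35, 39
The smallest element is 2.

2


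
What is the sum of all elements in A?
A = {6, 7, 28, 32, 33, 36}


Set A = {6, 7, 28, 32, 33, 36}
Sum = 6 + 7 + 28 + 32 + 33 + 36 = 142

142


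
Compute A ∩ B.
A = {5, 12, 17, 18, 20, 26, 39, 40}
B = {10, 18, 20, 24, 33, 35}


Set A = {5, 12, 17, 18, 20, 26, 39, 40}
Set B = {10, 18, 20, 24, 33, 35}
A ∩ B includes only elements in both sets.
Check each element of A against B:
5 ✗, 12 ✗, 17 ✗, 18 ✓, 20 ✓, 26 ✗, 39 ✗, 40 ✗
A ∩ B = {18, 20}

{18, 20}


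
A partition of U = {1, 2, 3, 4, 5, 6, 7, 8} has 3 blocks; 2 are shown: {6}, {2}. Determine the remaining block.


U = {1, 2, 3, 4, 5, 6, 7, 8}
Shown blocks: {6}, {2}
A partition's blocks are pairwise disjoint and cover U, so the missing block = U \ (union of shown blocks).
Union of shown blocks: {2, 6}
Missing block = U \ (union) = {1, 3, 4, 5, 7, 8}

{1, 3, 4, 5, 7, 8}


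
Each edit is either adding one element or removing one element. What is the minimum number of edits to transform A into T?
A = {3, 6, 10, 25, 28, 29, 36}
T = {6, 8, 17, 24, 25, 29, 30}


Set A = {3, 6, 10, 25, 28, 29, 36}
Set T = {6, 8, 17, 24, 25, 29, 30}
Elements to remove from A (in A, not in T): {3, 10, 28, 36} → 4 removals
Elements to add to A (in T, not in A): {8, 17, 24, 30} → 4 additions
Total edits = 4 + 4 = 8

8


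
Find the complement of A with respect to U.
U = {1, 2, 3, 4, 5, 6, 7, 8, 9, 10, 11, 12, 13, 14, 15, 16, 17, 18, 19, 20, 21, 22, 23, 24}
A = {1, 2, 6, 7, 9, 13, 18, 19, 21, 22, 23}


Universal set U = {1, 2, 3, 4, 5, 6, 7, 8, 9, 10, 11, 12, 13, 14, 15, 16, 17, 18, 19, 20, 21, 22, 23, 24}
Set A = {1, 2, 6, 7, 9, 13, 18, 19, 21, 22, 23}
A' = U \ A = elements in U but not in A
Checking each element of U:
1 (in A, exclude), 2 (in A, exclude), 3 (not in A, include), 4 (not in A, include), 5 (not in A, include), 6 (in A, exclude), 7 (in A, exclude), 8 (not in A, include), 9 (in A, exclude), 10 (not in A, include), 11 (not in A, include), 12 (not in A, include), 13 (in A, exclude), 14 (not in A, include), 15 (not in A, include), 16 (not in A, include), 17 (not in A, include), 18 (in A, exclude), 19 (in A, exclude), 20 (not in A, include), 21 (in A, exclude), 22 (in A, exclude), 23 (in A, exclude), 24 (not in A, include)
A' = {3, 4, 5, 8, 10, 11, 12, 14, 15, 16, 17, 20, 24}

{3, 4, 5, 8, 10, 11, 12, 14, 15, 16, 17, 20, 24}


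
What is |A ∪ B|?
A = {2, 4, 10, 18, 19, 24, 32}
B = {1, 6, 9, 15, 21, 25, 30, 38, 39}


Set A = {2, 4, 10, 18, 19, 24, 32}, |A| = 7
Set B = {1, 6, 9, 15, 21, 25, 30, 38, 39}, |B| = 9
A ∩ B = {}, |A ∩ B| = 0
|A ∪ B| = |A| + |B| - |A ∩ B| = 7 + 9 - 0 = 16

16


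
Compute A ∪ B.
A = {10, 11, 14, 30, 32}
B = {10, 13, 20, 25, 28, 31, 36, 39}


Set A = {10, 11, 14, 30, 32}
Set B = {10, 13, 20, 25, 28, 31, 36, 39}
A ∪ B includes all elements in either set.
Elements from A: {10, 11, 14, 30, 32}
Elements from B not already included: {13, 20, 25, 28, 31, 36, 39}
A ∪ B = {10, 11, 13, 14, 20, 25, 28, 30, 31, 32, 36, 39}

{10, 11, 13, 14, 20, 25, 28, 30, 31, 32, 36, 39}


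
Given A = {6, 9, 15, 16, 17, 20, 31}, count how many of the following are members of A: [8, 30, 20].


Set A = {6, 9, 15, 16, 17, 20, 31}
Candidates: [8, 30, 20]
Check each candidate:
8 ∉ A, 30 ∉ A, 20 ∈ A
Count of candidates in A: 1

1


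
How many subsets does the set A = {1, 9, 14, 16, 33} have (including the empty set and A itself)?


Set A = {1, 9, 14, 16, 33}
|A| = 5
The power set P(A) contains all subsets of A.
|P(A)| = 2^|A| = 2^5 = 32

32


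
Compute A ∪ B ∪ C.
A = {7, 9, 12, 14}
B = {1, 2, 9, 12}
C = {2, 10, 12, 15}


Set A = {7, 9, 12, 14}
Set B = {1, 2, 9, 12}
Set C = {2, 10, 12, 15}
First, A ∪ B = {1, 2, 7, 9, 12, 14}
Then, (A ∪ B) ∪ C = {1, 2, 7, 9, 10, 12, 14, 15}

{1, 2, 7, 9, 10, 12, 14, 15}


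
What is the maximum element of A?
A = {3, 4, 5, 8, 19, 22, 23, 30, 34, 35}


Set A = {3, 4, 5, 8, 19, 22, 23, 30, 34, 35}
Elements in ascending order: 3, 4, 5, 8, 19, 22, 23, 30, 34, 35
The largest element is 35.

35


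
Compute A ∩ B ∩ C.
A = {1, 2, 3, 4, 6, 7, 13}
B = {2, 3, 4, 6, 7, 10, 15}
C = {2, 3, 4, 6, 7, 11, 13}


Set A = {1, 2, 3, 4, 6, 7, 13}
Set B = {2, 3, 4, 6, 7, 10, 15}
Set C = {2, 3, 4, 6, 7, 11, 13}
First, A ∩ B = {2, 3, 4, 6, 7}
Then, (A ∩ B) ∩ C = {2, 3, 4, 6, 7}

{2, 3, 4, 6, 7}


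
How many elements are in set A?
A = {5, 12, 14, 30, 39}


Set A = {5, 12, 14, 30, 39}
Listing elements: 5, 12, 14, 30, 39
Counting: 5 elements
|A| = 5

5


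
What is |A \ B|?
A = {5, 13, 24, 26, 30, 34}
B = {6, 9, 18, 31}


Set A = {5, 13, 24, 26, 30, 34}
Set B = {6, 9, 18, 31}
A \ B = {5, 13, 24, 26, 30, 34}
|A \ B| = 6

6


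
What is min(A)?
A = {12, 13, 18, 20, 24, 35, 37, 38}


Set A = {12, 13, 18, 20, 24, 35, 37, 38}
Elements in ascending order: 12, 13, 18, 20, 24, 35, 37, 38
The smallest element is 12.

12


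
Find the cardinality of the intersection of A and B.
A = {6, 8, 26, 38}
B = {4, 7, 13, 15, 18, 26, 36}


Set A = {6, 8, 26, 38}
Set B = {4, 7, 13, 15, 18, 26, 36}
A ∩ B = {26}
|A ∩ B| = 1

1


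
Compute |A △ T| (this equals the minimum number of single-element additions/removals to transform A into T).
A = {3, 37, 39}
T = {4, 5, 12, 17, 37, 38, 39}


Set A = {3, 37, 39}
Set T = {4, 5, 12, 17, 37, 38, 39}
Elements to remove from A (in A, not in T): {3} → 1 removals
Elements to add to A (in T, not in A): {4, 5, 12, 17, 38} → 5 additions
Total edits = 1 + 5 = 6

6


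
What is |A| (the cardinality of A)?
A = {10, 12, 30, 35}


Set A = {10, 12, 30, 35}
Listing elements: 10, 12, 30, 35
Counting: 4 elements
|A| = 4

4


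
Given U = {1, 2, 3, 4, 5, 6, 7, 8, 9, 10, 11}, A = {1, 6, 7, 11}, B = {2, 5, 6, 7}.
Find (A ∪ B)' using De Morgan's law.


U = {1, 2, 3, 4, 5, 6, 7, 8, 9, 10, 11}
A = {1, 6, 7, 11}, B = {2, 5, 6, 7}
A ∪ B = {1, 2, 5, 6, 7, 11}
(A ∪ B)' = U \ (A ∪ B) = {3, 4, 8, 9, 10}
Verification via A' ∩ B': A' = {2, 3, 4, 5, 8, 9, 10}, B' = {1, 3, 4, 8, 9, 10, 11}
A' ∩ B' = {3, 4, 8, 9, 10} ✓

{3, 4, 8, 9, 10}


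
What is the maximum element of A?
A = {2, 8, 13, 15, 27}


Set A = {2, 8, 13, 15, 27}
Elements in ascending order: 2, 8, 13, 15, 27
The largest element is 27.

27


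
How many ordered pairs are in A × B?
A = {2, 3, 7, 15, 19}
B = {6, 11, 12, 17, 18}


Set A = {2, 3, 7, 15, 19} has 5 elements.
Set B = {6, 11, 12, 17, 18} has 5 elements.
|A × B| = |A| × |B| = 5 × 5 = 25

25


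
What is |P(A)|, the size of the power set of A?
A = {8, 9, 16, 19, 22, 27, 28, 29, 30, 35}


Set A = {8, 9, 16, 19, 22, 27, 28, 29, 30, 35}
|A| = 10
The power set P(A) contains all subsets of A.
|P(A)| = 2^|A| = 2^10 = 1024

1024


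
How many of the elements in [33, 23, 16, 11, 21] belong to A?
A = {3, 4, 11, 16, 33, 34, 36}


Set A = {3, 4, 11, 16, 33, 34, 36}
Candidates: [33, 23, 16, 11, 21]
Check each candidate:
33 ∈ A, 23 ∉ A, 16 ∈ A, 11 ∈ A, 21 ∉ A
Count of candidates in A: 3

3


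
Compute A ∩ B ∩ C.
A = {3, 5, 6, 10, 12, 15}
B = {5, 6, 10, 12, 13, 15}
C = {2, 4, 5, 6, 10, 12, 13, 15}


Set A = {3, 5, 6, 10, 12, 15}
Set B = {5, 6, 10, 12, 13, 15}
Set C = {2, 4, 5, 6, 10, 12, 13, 15}
First, A ∩ B = {5, 6, 10, 12, 15}
Then, (A ∩ B) ∩ C = {5, 6, 10, 12, 15}

{5, 6, 10, 12, 15}


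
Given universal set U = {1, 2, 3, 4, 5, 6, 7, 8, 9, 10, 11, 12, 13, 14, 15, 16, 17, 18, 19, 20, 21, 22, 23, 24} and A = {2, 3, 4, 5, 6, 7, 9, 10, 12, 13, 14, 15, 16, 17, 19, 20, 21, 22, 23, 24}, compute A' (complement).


Universal set U = {1, 2, 3, 4, 5, 6, 7, 8, 9, 10, 11, 12, 13, 14, 15, 16, 17, 18, 19, 20, 21, 22, 23, 24}
Set A = {2, 3, 4, 5, 6, 7, 9, 10, 12, 13, 14, 15, 16, 17, 19, 20, 21, 22, 23, 24}
A' = U \ A = elements in U but not in A
Checking each element of U:
1 (not in A, include), 2 (in A, exclude), 3 (in A, exclude), 4 (in A, exclude), 5 (in A, exclude), 6 (in A, exclude), 7 (in A, exclude), 8 (not in A, include), 9 (in A, exclude), 10 (in A, exclude), 11 (not in A, include), 12 (in A, exclude), 13 (in A, exclude), 14 (in A, exclude), 15 (in A, exclude), 16 (in A, exclude), 17 (in A, exclude), 18 (not in A, include), 19 (in A, exclude), 20 (in A, exclude), 21 (in A, exclude), 22 (in A, exclude), 23 (in A, exclude), 24 (in A, exclude)
A' = {1, 8, 11, 18}

{1, 8, 11, 18}


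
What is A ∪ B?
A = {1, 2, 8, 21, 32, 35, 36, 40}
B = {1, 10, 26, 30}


Set A = {1, 2, 8, 21, 32, 35, 36, 40}
Set B = {1, 10, 26, 30}
A ∪ B includes all elements in either set.
Elements from A: {1, 2, 8, 21, 32, 35, 36, 40}
Elements from B not already included: {10, 26, 30}
A ∪ B = {1, 2, 8, 10, 21, 26, 30, 32, 35, 36, 40}

{1, 2, 8, 10, 21, 26, 30, 32, 35, 36, 40}


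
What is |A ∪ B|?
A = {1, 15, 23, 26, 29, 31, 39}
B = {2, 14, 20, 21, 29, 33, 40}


Set A = {1, 15, 23, 26, 29, 31, 39}, |A| = 7
Set B = {2, 14, 20, 21, 29, 33, 40}, |B| = 7
A ∩ B = {29}, |A ∩ B| = 1
|A ∪ B| = |A| + |B| - |A ∩ B| = 7 + 7 - 1 = 13

13


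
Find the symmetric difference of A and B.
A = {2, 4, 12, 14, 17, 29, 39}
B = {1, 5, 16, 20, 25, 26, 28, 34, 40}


Set A = {2, 4, 12, 14, 17, 29, 39}
Set B = {1, 5, 16, 20, 25, 26, 28, 34, 40}
A △ B = (A \ B) ∪ (B \ A)
Elements in A but not B: {2, 4, 12, 14, 17, 29, 39}
Elements in B but not A: {1, 5, 16, 20, 25, 26, 28, 34, 40}
A △ B = {1, 2, 4, 5, 12, 14, 16, 17, 20, 25, 26, 28, 29, 34, 39, 40}

{1, 2, 4, 5, 12, 14, 16, 17, 20, 25, 26, 28, 29, 34, 39, 40}


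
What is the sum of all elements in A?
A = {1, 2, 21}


Set A = {1, 2, 21}
Sum = 1 + 2 + 21 = 24

24


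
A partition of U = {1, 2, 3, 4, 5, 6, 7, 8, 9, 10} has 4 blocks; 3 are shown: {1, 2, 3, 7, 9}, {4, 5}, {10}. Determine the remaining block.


U = {1, 2, 3, 4, 5, 6, 7, 8, 9, 10}
Shown blocks: {1, 2, 3, 7, 9}, {4, 5}, {10}
A partition's blocks are pairwise disjoint and cover U, so the missing block = U \ (union of shown blocks).
Union of shown blocks: {1, 2, 3, 4, 5, 7, 9, 10}
Missing block = U \ (union) = {6, 8}

{6, 8}


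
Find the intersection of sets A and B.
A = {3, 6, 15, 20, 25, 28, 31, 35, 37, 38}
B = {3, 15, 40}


Set A = {3, 6, 15, 20, 25, 28, 31, 35, 37, 38}
Set B = {3, 15, 40}
A ∩ B includes only elements in both sets.
Check each element of A against B:
3 ✓, 6 ✗, 15 ✓, 20 ✗, 25 ✗, 28 ✗, 31 ✗, 35 ✗, 37 ✗, 38 ✗
A ∩ B = {3, 15}

{3, 15}


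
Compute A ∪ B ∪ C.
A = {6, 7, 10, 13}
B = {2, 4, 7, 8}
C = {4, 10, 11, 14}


Set A = {6, 7, 10, 13}
Set B = {2, 4, 7, 8}
Set C = {4, 10, 11, 14}
First, A ∪ B = {2, 4, 6, 7, 8, 10, 13}
Then, (A ∪ B) ∪ C = {2, 4, 6, 7, 8, 10, 11, 13, 14}

{2, 4, 6, 7, 8, 10, 11, 13, 14}


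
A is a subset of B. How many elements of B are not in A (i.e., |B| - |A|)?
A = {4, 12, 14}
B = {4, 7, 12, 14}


Set A = {4, 12, 14}, |A| = 3
Set B = {4, 7, 12, 14}, |B| = 4
Since A ⊆ B: B \ A = {7}
|B| - |A| = 4 - 3 = 1

1


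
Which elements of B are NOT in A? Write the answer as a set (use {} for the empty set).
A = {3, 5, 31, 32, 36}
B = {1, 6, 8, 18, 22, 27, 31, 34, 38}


Set A = {3, 5, 31, 32, 36}
Set B = {1, 6, 8, 18, 22, 27, 31, 34, 38}
Check each element of B against A:
1 ∉ A (include), 6 ∉ A (include), 8 ∉ A (include), 18 ∉ A (include), 22 ∉ A (include), 27 ∉ A (include), 31 ∈ A, 34 ∉ A (include), 38 ∉ A (include)
Elements of B not in A: {1, 6, 8, 18, 22, 27, 34, 38}

{1, 6, 8, 18, 22, 27, 34, 38}


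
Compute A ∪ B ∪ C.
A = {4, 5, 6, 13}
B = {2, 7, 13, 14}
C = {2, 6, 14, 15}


Set A = {4, 5, 6, 13}
Set B = {2, 7, 13, 14}
Set C = {2, 6, 14, 15}
First, A ∪ B = {2, 4, 5, 6, 7, 13, 14}
Then, (A ∪ B) ∪ C = {2, 4, 5, 6, 7, 13, 14, 15}

{2, 4, 5, 6, 7, 13, 14, 15}


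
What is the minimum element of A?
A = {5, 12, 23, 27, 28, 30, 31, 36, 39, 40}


Set A = {5, 12, 23, 27, 28, 30, 31, 36, 39, 40}
Elements in ascending order: 5, 12, 23, 27, 28, 30, 31, 36, 39, 40
The smallest element is 5.

5


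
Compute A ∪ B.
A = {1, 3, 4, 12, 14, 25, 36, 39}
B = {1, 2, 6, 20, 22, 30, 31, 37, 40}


Set A = {1, 3, 4, 12, 14, 25, 36, 39}
Set B = {1, 2, 6, 20, 22, 30, 31, 37, 40}
A ∪ B includes all elements in either set.
Elements from A: {1, 3, 4, 12, 14, 25, 36, 39}
Elements from B not already included: {2, 6, 20, 22, 30, 31, 37, 40}
A ∪ B = {1, 2, 3, 4, 6, 12, 14, 20, 22, 25, 30, 31, 36, 37, 39, 40}

{1, 2, 3, 4, 6, 12, 14, 20, 22, 25, 30, 31, 36, 37, 39, 40}


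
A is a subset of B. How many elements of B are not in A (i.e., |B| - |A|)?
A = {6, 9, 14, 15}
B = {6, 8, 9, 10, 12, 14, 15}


Set A = {6, 9, 14, 15}, |A| = 4
Set B = {6, 8, 9, 10, 12, 14, 15}, |B| = 7
Since A ⊆ B: B \ A = {8, 10, 12}
|B| - |A| = 7 - 4 = 3

3


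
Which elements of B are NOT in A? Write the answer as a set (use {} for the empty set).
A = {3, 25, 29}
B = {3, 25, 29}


Set A = {3, 25, 29}
Set B = {3, 25, 29}
Check each element of B against A:
3 ∈ A, 25 ∈ A, 29 ∈ A
Elements of B not in A: {}

{}


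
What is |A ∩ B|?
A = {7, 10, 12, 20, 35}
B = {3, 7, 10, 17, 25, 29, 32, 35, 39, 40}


Set A = {7, 10, 12, 20, 35}
Set B = {3, 7, 10, 17, 25, 29, 32, 35, 39, 40}
A ∩ B = {7, 10, 35}
|A ∩ B| = 3

3


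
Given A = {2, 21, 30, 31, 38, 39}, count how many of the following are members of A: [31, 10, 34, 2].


Set A = {2, 21, 30, 31, 38, 39}
Candidates: [31, 10, 34, 2]
Check each candidate:
31 ∈ A, 10 ∉ A, 34 ∉ A, 2 ∈ A
Count of candidates in A: 2

2


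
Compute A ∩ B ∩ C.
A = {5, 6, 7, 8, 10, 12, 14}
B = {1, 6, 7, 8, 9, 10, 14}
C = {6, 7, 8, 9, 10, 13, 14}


Set A = {5, 6, 7, 8, 10, 12, 14}
Set B = {1, 6, 7, 8, 9, 10, 14}
Set C = {6, 7, 8, 9, 10, 13, 14}
First, A ∩ B = {6, 7, 8, 10, 14}
Then, (A ∩ B) ∩ C = {6, 7, 8, 10, 14}

{6, 7, 8, 10, 14}


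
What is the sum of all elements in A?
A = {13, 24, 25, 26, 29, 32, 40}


Set A = {13, 24, 25, 26, 29, 32, 40}
Sum = 13 + 24 + 25 + 26 + 29 + 32 + 40 = 189

189


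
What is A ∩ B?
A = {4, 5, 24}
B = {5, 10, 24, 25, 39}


Set A = {4, 5, 24}
Set B = {5, 10, 24, 25, 39}
A ∩ B includes only elements in both sets.
Check each element of A against B:
4 ✗, 5 ✓, 24 ✓
A ∩ B = {5, 24}

{5, 24}


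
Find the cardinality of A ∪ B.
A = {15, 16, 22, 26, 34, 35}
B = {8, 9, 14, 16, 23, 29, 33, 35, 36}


Set A = {15, 16, 22, 26, 34, 35}, |A| = 6
Set B = {8, 9, 14, 16, 23, 29, 33, 35, 36}, |B| = 9
A ∩ B = {16, 35}, |A ∩ B| = 2
|A ∪ B| = |A| + |B| - |A ∩ B| = 6 + 9 - 2 = 13

13


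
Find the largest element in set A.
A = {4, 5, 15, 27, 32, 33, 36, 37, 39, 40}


Set A = {4, 5, 15, 27, 32, 33, 36, 37, 39, 40}
Elements in ascending order: 4, 5, 15, 27, 32, 33, 36, 37, 39, 40
The largest element is 40.

40


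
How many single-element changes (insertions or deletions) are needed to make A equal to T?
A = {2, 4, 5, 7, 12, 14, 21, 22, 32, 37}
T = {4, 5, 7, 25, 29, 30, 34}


Set A = {2, 4, 5, 7, 12, 14, 21, 22, 32, 37}
Set T = {4, 5, 7, 25, 29, 30, 34}
Elements to remove from A (in A, not in T): {2, 12, 14, 21, 22, 32, 37} → 7 removals
Elements to add to A (in T, not in A): {25, 29, 30, 34} → 4 additions
Total edits = 7 + 4 = 11

11


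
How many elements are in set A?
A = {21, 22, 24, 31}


Set A = {21, 22, 24, 31}
Listing elements: 21, 22, 24, 31
Counting: 4 elements
|A| = 4

4


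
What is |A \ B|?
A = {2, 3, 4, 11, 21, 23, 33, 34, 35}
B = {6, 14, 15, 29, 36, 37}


Set A = {2, 3, 4, 11, 21, 23, 33, 34, 35}
Set B = {6, 14, 15, 29, 36, 37}
A \ B = {2, 3, 4, 11, 21, 23, 33, 34, 35}
|A \ B| = 9

9
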